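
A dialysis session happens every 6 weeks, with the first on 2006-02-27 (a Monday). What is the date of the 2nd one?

The 2nd occurrence is 1 interval after the first: 1 × 42 = 42 days after 2006-02-27.
February has 28 days — 1 day to the end of February leaves 41.
March has 31 days (10 left).
10 days into April → 2006-04-10.

2006-04-10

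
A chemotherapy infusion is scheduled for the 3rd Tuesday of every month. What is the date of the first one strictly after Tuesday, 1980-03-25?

1980-04-15

March 1980 starts on a Saturday; its first Tuesday is the 4th, so the 3rd Tuesday is the 18th — 1980-03-18.
That is not after 1980-03-25, so look at April 1980.
April 1980 starts on a Tuesday; its first Tuesday is the 1st, so the 3rd Tuesday is the 15th — 1980-04-15.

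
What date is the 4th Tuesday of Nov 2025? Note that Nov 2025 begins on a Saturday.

Nov 2025 begins on a Saturday, so the first Tuesday is Nov 4 (3 days later).
The 4th Tuesday is 3 weeks later: 4 + 21 = 25.

Nov 25, 2025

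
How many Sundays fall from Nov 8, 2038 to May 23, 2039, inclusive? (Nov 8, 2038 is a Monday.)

Nov 8, 2038 is a Monday; the first Sunday on or after it is Nov 14, 2038 (6 days later).
From Nov 14, 2038 to May 23, 2039: 16 + 31 + 31 + 28 + 31 + 30 + 23 = 190 days (rest of Nov, Dec, Jan, Feb, Mar, Apr, May).
190 ÷ 7 = 27 full weeks with remainder 1, so 27 more Sundays after the first → 28.

28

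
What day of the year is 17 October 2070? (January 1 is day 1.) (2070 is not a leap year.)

Days in months before October: 31 + 28 + 31 + 30 + 31 + 30 + 31 + 31 + 30 = 273.
Plus 17 days into October → day 290.

290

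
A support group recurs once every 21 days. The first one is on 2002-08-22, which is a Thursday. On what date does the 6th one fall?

2002-12-05

The 6th occurrence is 5 intervals after the first: 5 × 21 = 105 days after 2002-08-22.
August has 31 days — 9 days to the end of August leaves 96.
September has 30 days (66 left).
October has 31 days (35 left).
November has 30 days (5 left).
5 days into December → 2002-12-05.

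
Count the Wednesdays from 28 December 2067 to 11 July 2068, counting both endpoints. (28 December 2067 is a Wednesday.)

28 December 2067 is a Wednesday; the first Wednesday on or after it is 28 December 2067.
From 28 December 2067 to 11 July 2068: 3 + 31 + 29 + 31 + 30 + 31 + 30 + 11 = 196 days (rest of December, January, February, March, April, May, June, July).
196 ÷ 7 = 28 full weeks with remainder 0, so 28 more Wednesdays after the first → 29.

29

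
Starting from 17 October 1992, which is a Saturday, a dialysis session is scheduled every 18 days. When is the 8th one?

20 February 1993

The 8th occurrence is 7 intervals after the first: 7 × 18 = 126 days after 17 October 1992.
October has 31 days — 14 days to the end of October leaves 112.
November has 30 days (82 left).
December has 31 days (51 left).
January has 31 days (20 left).
20 days into February → 20 February 1993.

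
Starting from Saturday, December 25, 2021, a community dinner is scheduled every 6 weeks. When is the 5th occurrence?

June 11, 2022

The 5th occurrence is 4 intervals after the first: 4 × 42 = 168 days after December 25, 2021.
December has 31 days — 6 days to the end of December leaves 162.
January has 31 days (131 left).
February has 28 days (103 left).
March has 31 days (72 left).
April has 30 days (42 left).
May has 31 days (11 left).
11 days into June → June 11, 2022.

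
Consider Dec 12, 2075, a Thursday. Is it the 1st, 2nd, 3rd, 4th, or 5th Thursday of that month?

Day 12 falls in week ⌈12/7⌉ of the month.
Days 1–7 hold the 1st Thursday, 8–14 the 2nd, 15–21 the 3rd, 22–28 the 4th, 29–31 the 5th.
12 is in the range for the 2nd.

2nd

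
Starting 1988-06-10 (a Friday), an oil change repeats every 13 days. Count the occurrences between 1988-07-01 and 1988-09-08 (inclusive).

Occurrences land 13·i days after 1988-06-10 for i = 0, 1, 2, …
1988-07-01 is 21 days after the start; 21 ÷ 13 = 1 remainder 8; since the remainder is 8, round up to i = 2. First occurrence in the window: #3 on 1988-07-06 (2×13 = 26 days in).
1988-09-08 is 90 days after the start; 90 ÷ 13 = 6 remainder 12. Last occurrence in the window: #7 on 1988-08-27.
Occurrences #3 through #7: 5 in total.

5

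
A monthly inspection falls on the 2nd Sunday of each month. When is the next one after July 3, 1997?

July 13, 1997

July 1997 starts on a Tuesday; its first Sunday is the 6th, so the 2nd Sunday is the 13th — July 13, 1997.
July 13, 1997 is after July 3, 1997, so that is the next one.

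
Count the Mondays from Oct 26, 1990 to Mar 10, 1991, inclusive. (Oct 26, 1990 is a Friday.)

Oct 26, 1990 is a Friday; the first Monday on or after it is Oct 29, 1990 (3 days later).
From Oct 29, 1990 to Mar 10, 1991: 2 + 30 + 31 + 31 + 28 + 10 = 132 days (rest of Oct, Nov, Dec, Jan, Feb, Mar).
132 ÷ 7 = 18 full weeks with remainder 6, so 18 more Mondays after the first → 19.

19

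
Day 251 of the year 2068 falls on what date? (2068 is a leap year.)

January has 31 days (251 − 31 = 220 remain).
February has 29 days (220 − 29 = 191 remain).
March has 31 days (191 − 31 = 160 remain).
April has 30 days (160 − 30 = 130 remain).
May has 31 days (130 − 31 = 99 remain).
June has 30 days (99 − 30 = 69 remain).
July has 31 days (69 − 31 = 38 remain).
August has 31 days (38 − 31 = 7 remain).
7 into September → September 7.

2068-09-07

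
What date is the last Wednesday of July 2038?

July 28, 2038

July 2038 begins on a Thursday, so the first Wednesday is July 7 (6 days later).
July 2038 has 31 days. Adding weeks: 7, 14, 21, 28 — the last one ≤ 31 is the 28th.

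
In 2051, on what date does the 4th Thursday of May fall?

May 25, 2051

May 2051 begins on a Monday, so the first Thursday is May 4 (3 days later).
The 4th Thursday is 3 weeks later: 4 + 21 = 25.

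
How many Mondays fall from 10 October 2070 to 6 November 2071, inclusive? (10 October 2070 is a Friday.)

10 October 2070 is a Friday; the first Monday on or after it is 13 October 2070 (3 days later).
From 13 October 2070 to 6 November 2071: 79 + 310 = 389 days (rest of 2070, to 6 November 2071 in 2071).
389 ÷ 7 = 55 full weeks with remainder 4, so 55 more Mondays after the first → 56.

56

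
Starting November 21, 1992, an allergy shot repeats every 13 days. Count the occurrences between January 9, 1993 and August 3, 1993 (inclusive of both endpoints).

16

Occurrences land 13·i days after November 21, 1992 for i = 0, 1, 2, …
January 9, 1993 is 49 days after the start; 49 ÷ 13 = 3 remainder 10; since the remainder is 10, round up to i = 4. First occurrence in the window: #5 on January 12, 1993 (4×13 = 52 days in).
August 3, 1993 is 255 days after the start; 255 ÷ 13 = 19 remainder 8. Last occurrence in the window: #20 on July 26, 1993.
Occurrences #5 through #20: 16 in total.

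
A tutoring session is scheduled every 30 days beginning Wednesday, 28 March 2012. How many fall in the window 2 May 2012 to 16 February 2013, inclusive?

9

Occurrences land 30·i days after 28 March 2012 for i = 0, 1, 2, …
2 May 2012 is 35 days after the start; 35 ÷ 30 = 1 remainder 5; since the remainder is 5, round up to i = 2. First occurrence in the window: #3 on 27 May 2012 (2×30 = 60 days in).
16 February 2013 is 325 days after the start; 325 ÷ 30 = 10 remainder 25. Last occurrence in the window: #11 on 22 January 2013.
Occurrences #3 through #11: 9 in total.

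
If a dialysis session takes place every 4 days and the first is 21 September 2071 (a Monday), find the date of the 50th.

4 April 2072

The 50th occurrence is 49 intervals after the first: 49 × 4 = 196 days after 21 September 2071.
September has 30 days — 9 days to the end of September leaves 187.
October has 31 days (156 left).
November has 30 days (126 left).
December has 31 days (95 left).
January has 31 days (64 left).
February has 29 days (35 left).
March has 31 days (4 left).
4 days into April → 4 April 2072.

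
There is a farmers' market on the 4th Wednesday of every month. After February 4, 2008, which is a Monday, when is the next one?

February 27, 2008

February 2008 starts on a Friday; its first Wednesday is the 6th, so the 4th Wednesday is the 27th — February 27, 2008.
February 27, 2008 is after February 4, 2008, so that is the next one.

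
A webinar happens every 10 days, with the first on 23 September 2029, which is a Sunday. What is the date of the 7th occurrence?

22 November 2029

The 7th occurrence is 6 intervals after the first: 6 × 10 = 60 days after 23 September 2029.
September has 30 days — 7 days to the end of September leaves 53.
October has 31 days (22 left).
22 days into November → 22 November 2029.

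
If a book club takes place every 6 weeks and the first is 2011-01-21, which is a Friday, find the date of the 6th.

The 6th occurrence is 5 intervals after the first: 5 × 42 = 210 days after 2011-01-21.
January has 31 days — 10 days to the end of January leaves 200.
February has 28 days (172 left).
March has 31 days (141 left).
April has 30 days (111 left).
May has 31 days (80 left).
June has 30 days (50 left).
July has 31 days (19 left).
19 days into August → 2011-08-19.

2011-08-19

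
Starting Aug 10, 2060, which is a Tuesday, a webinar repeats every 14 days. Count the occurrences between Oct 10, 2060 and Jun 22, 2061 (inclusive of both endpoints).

Occurrences land 14·i days after Aug 10, 2060 for i = 0, 1, 2, …
Oct 10, 2060 is 61 days after the start; 61 ÷ 14 = 4 remainder 5; since the remainder is 5, round up to i = 5. First occurrence in the window: #6 on Oct 19, 2060 (5×14 = 70 days in).
Jun 22, 2061 is 316 days after the start; 316 ÷ 14 = 22 remainder 8. Last occurrence in the window: #23 on Jun 14, 2061.
Occurrences #6 through #23: 18 in total.

18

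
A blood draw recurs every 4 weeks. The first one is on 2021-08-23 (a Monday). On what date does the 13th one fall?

2022-07-25

The 13th occurrence is 12 intervals after the first: 12 × 28 = 336 days after 2021-08-23.
August has 31 days — 8 days to the end of August leaves 328.
September has 30 days (298 left).
October has 31 days (267 left).
November has 30 days (237 left).
December has 31 days (206 left).
January has 31 days (175 left).
February has 28 days (147 left).
March has 31 days (116 left).
April has 30 days (86 left).
May has 31 days (55 left).
June has 30 days (25 left).
25 days into July → 2022-07-25.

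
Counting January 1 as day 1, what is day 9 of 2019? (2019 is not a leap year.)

9 January 2019

9 into January → January 9.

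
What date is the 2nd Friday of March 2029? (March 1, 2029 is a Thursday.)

2029-03-09

March 2029 begins on a Thursday, so the first Friday is March 2 (1 day later).
The 2nd Friday is 1 weeks later: 2 + 7 = 9.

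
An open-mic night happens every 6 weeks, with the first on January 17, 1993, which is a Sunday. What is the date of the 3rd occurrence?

April 11, 1993

The 3rd occurrence is 2 intervals after the first: 2 × 42 = 84 days after January 17, 1993.
January has 31 days — 14 days to the end of January leaves 70.
February has 28 days (42 left).
March has 31 days (11 left).
11 days into April → April 11, 1993.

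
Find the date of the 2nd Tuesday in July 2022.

July 12, 2022

July 2022 begins on a Friday, so the first Tuesday is July 5 (4 days later).
The 2nd Tuesday is 1 weeks later: 5 + 7 = 12.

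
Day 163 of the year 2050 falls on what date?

January has 31 days (163 − 31 = 132 remain).
February has 28 days (132 − 28 = 104 remain).
March has 31 days (104 − 31 = 73 remain).
April has 30 days (73 − 30 = 43 remain).
May has 31 days (43 − 31 = 12 remain).
12 into June → June 12.

12 June 2050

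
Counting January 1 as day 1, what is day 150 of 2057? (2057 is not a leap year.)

May 30, 2057

Jan has 31 days (150 − 31 = 119 remain).
Feb has 28 days (119 − 28 = 91 remain).
Mar has 31 days (91 − 31 = 60 remain).
Apr has 30 days (60 − 30 = 30 remain).
30 into May → May 30.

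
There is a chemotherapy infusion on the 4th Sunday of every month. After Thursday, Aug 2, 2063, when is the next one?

Aug 2063 starts on a Wednesday; its first Sunday is the 5th, so the 4th Sunday is the 26th — Aug 26, 2063.
Aug 26, 2063 is after Aug 2, 2063, so that is the next one.

Aug 26, 2063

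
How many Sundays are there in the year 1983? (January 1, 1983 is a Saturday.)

January 1, 1983 is a Saturday; the first Sunday on or after it is January 2, 1983 (1 day later).
From January 2, 1983 to December 31, 1983: 29 + 28 + 31 + 30 + 31 + 30 + 31 + 31 + 30 + 31 + 30 + 31 = 363 days (rest of January, February, March, April, May, June, July, August, September, October, November, December).
363 ÷ 7 = 51 full weeks with remainder 6, so 51 more Sundays after the first → 52.

52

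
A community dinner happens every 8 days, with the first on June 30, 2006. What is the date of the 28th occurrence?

February 1, 2007

The 28th occurrence is 27 intervals after the first: 27 × 8 = 216 days after June 30, 2006.
June has 30 days — 0 days to the end of June leaves 216.
July has 31 days (185 left).
August has 31 days (154 left).
September has 30 days (124 left).
October has 31 days (93 left).
November has 30 days (63 left).
December has 31 days (32 left).
January has 31 days (1 left).
1 day into February → February 1, 2007.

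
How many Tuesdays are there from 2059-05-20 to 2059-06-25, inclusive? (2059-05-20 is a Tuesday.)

6

2059-05-20 is a Tuesday; the first Tuesday on or after it is 2059-05-20.
From 2059-05-20 to 2059-06-25: 11 + 25 = 36 days (rest of May, June).
36 ÷ 7 = 5 full weeks with remainder 1, so 5 more Tuesdays after the first → 6.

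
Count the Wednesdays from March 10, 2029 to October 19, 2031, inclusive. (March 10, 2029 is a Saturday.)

March 10, 2029 is a Saturday; the first Wednesday on or after it is March 14, 2029 (4 days later).
From March 14, 2029 to October 19, 2031: 292 + 365 + 292 = 949 days (rest of 2029, 2030, to October 19, 2031 in 2031).
949 ÷ 7 = 135 full weeks with remainder 4, so 135 more Wednesdays after the first → 136.

136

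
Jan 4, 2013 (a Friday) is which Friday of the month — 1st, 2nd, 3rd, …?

Day 4 falls in week ⌈4/7⌉ of the month.
Days 1–7 hold the 1st Friday, 8–14 the 2nd, 15–21 the 3rd, 22–28 the 4th, 29–31 the 5th.
4 is in the range for the 1st.

1st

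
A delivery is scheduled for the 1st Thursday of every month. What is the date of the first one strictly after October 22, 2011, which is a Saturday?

October 2011 starts on a Saturday, so its 1st Thursday is October 6, 2011 (5 days in).
That is not after October 22, 2011, so look at November 2011.
November 2011 starts on a Tuesday, so its 1st Thursday is November 3, 2011 (2 days in).

November 3, 2011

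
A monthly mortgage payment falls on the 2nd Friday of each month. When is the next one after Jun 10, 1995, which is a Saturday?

Jun 1995 starts on a Thursday; its first Friday is the 2nd, so the 2nd Friday is the 9th — Jun 9, 1995.
That is not after Jun 10, 1995, so look at Jul 1995.
Jul 1995 starts on a Saturday; its first Friday is the 7th, so the 2nd Friday is the 14th — Jul 14, 1995.

Jul 14, 1995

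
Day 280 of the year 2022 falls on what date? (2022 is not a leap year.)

January has 31 days (280 − 31 = 249 remain).
February has 28 days (249 − 28 = 221 remain).
March has 31 days (221 − 31 = 190 remain).
April has 30 days (190 − 30 = 160 remain).
May has 31 days (160 − 31 = 129 remain).
June has 30 days (129 − 30 = 99 remain).
July has 31 days (99 − 31 = 68 remain).
August has 31 days (68 − 31 = 37 remain).
September has 30 days (37 − 30 = 7 remain).
7 into October → October 7.

2022-10-07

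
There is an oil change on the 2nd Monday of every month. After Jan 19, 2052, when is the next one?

Feb 12, 2052

Jan 2052 starts on a Monday; its first Monday is the 1st, so the 2nd Monday is the 8th — Jan 8, 2052.
That is not after Jan 19, 2052, so look at Feb 2052.
Feb 2052 starts on a Thursday; its first Monday is the 5th, so the 2nd Monday is the 12th — Feb 12, 2052.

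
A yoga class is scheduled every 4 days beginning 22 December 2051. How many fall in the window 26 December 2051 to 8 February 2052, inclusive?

Occurrences land 4·i days after 22 December 2051 for i = 0, 1, 2, …
26 December 2051 is 4 days after the start; 4 ÷ 4 = 1 remainder 0. First occurrence in the window: #2 on 26 December 2051 (1×4 = 4 days in).
8 February 2052 is 48 days after the start; 48 ÷ 4 = 12 remainder 0. Last occurrence in the window: #13 on 8 February 2052.
Occurrences #2 through #13: 12 in total.

12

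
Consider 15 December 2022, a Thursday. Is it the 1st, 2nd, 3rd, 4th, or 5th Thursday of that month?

Day 15 falls in week ⌈15/7⌉ of the month.
Days 1–7 hold the 1st Thursday, 8–14 the 2nd, 15–21 the 3rd, 22–28 the 4th, 29–31 the 5th.
15 is in the range for the 3rd.

3rd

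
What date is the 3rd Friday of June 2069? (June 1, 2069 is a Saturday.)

2069-06-21

June 2069 begins on a Saturday, so the first Friday is June 7 (6 days later).
The 3rd Friday is 2 weeks later: 7 + 14 = 21.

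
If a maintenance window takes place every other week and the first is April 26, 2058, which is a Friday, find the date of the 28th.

May 9, 2059

The 28th occurrence is 27 intervals after the first: 27 × 14 = 378 days after April 26, 2058.
April has 30 days — 4 days to the end of April leaves 374.
May has 31 days (343 left).
June has 30 days (313 left).
July has 31 days (282 left).
August has 31 days (251 left).
September has 30 days (221 left).
October has 31 days (190 left).
November has 30 days (160 left).
December has 31 days (129 left).
January has 31 days (98 left).
February has 28 days (70 left).
March has 31 days (39 left).
April has 30 days (9 left).
9 days into May → May 9, 2059.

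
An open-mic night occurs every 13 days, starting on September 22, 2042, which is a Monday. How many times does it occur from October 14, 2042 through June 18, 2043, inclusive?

Occurrences land 13·i days after September 22, 2042 for i = 0, 1, 2, …
October 14, 2042 is 22 days after the start; 22 ÷ 13 = 1 remainder 9; since the remainder is 9, round up to i = 2. First occurrence in the window: #3 on October 18, 2042 (2×13 = 26 days in).
June 18, 2043 is 269 days after the start; 269 ÷ 13 = 20 remainder 9. Last occurrence in the window: #21 on June 9, 2043.
Occurrences #3 through #21: 19 in total.

19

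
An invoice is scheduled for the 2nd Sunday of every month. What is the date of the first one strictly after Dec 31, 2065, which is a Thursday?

Jan 10, 2066

Dec 2065 starts on a Tuesday; its first Sunday is the 6th, so the 2nd Sunday is the 13th — Dec 13, 2065.
That is not after Dec 31, 2065, so look at Jan 2066.
Jan 2066 starts on a Friday; its first Sunday is the 3rd, so the 2nd Sunday is the 10th — Jan 10, 2066.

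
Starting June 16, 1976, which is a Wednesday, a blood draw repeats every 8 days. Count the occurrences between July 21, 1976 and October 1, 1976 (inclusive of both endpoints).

Occurrences land 8·i days after June 16, 1976 for i = 0, 1, 2, …
July 21, 1976 is 35 days after the start; 35 ÷ 8 = 4 remainder 3; since the remainder is 3, round up to i = 5. First occurrence in the window: #6 on July 26, 1976 (5×8 = 40 days in).
October 1, 1976 is 107 days after the start; 107 ÷ 8 = 13 remainder 3. Last occurrence in the window: #14 on September 28, 1976.
Occurrences #6 through #14: 9 in total.

9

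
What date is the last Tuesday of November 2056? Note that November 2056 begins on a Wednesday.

28 November 2056

November 2056 begins on a Wednesday, so the first Tuesday is November 7 (6 days later).
November 2056 has 30 days. Adding weeks: 7, 14, 21, 28 — the last one ≤ 30 is the 28th.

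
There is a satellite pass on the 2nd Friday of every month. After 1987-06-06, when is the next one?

June 1987 starts on a Monday; its first Friday is the 5th, so the 2nd Friday is the 12th — 1987-06-12.
1987-06-12 is after 1987-06-06, so that is the next one.

1987-06-12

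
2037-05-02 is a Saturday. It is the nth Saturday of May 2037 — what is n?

Day 2 falls in week ⌈2/7⌉ of the month.
Days 1–7 hold the 1st Saturday, 8–14 the 2nd, 15–21 the 3rd, 22–28 the 4th, 29–31 the 5th.
2 is in the range for the 1st.

1st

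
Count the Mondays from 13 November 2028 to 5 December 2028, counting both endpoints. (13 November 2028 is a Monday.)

13 November 2028 is a Monday; the first Monday on or after it is 13 November 2028.
From 13 November 2028 to 5 December 2028: 17 + 5 = 22 days (rest of November, December).
22 ÷ 7 = 3 full weeks with remainder 1, so 3 more Mondays after the first → 4.

4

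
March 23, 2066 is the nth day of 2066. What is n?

Days in months before March: 31 + 28 = 59.
Plus 23 days into March → day 82.

82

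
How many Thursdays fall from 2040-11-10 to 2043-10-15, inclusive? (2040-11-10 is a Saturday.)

2040-11-10 is a Saturday; the first Thursday on or after it is 2040-11-15 (5 days later).
From 2040-11-15 to 2043-10-15: 46 + 365 + 365 + 288 = 1064 days (rest of 2040, 2041, 2042, to 2043-10-15 in 2043).
1064 ÷ 7 = 152 full weeks with remainder 0, so 152 more Thursdays after the first → 153.

153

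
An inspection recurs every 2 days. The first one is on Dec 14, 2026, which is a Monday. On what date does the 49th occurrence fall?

Mar 20, 2027

The 49th occurrence is 48 intervals after the first: 48 × 2 = 96 days after Dec 14, 2026.
Dec has 31 days — 17 days to the end of Dec leaves 79.
Jan has 31 days (48 left).
Feb has 28 days (20 left).
20 days into Mar → Mar 20, 2027.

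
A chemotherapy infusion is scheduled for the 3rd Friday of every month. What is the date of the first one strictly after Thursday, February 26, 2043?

March 20, 2043

February 2043 starts on a Sunday; its first Friday is the 6th, so the 3rd Friday is the 20th — February 20, 2043.
That is not after February 26, 2043, so look at March 2043.
March 2043 starts on a Sunday; its first Friday is the 6th, so the 3rd Friday is the 20th — March 20, 2043.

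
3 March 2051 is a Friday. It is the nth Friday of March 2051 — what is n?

1st

Day 3 falls in week ⌈3/7⌉ of the month.
Days 1–7 hold the 1st Friday, 8–14 the 2nd, 15–21 the 3rd, 22–28 the 4th, 29–31 the 5th.
3 is in the range for the 1st.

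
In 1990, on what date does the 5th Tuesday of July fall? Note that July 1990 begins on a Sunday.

July 31, 1990

July 1990 begins on a Sunday, so the first Tuesday is July 3 (2 days later).
The 5th Tuesday is 4 weeks later: 3 + 28 = 31.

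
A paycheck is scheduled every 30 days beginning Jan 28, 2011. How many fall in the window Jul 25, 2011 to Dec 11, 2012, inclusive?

17

Occurrences land 30·i days after Jan 28, 2011 for i = 0, 1, 2, …
Jul 25, 2011 is 178 days after the start; 178 ÷ 30 = 5 remainder 28; since the remainder is 28, round up to i = 6. First occurrence in the window: #7 on Jul 27, 2011 (6×30 = 180 days in).
Dec 11, 2012 is 683 days after the start; 683 ÷ 30 = 22 remainder 23. Last occurrence in the window: #23 on Nov 18, 2012.
Occurrences #7 through #23: 17 in total.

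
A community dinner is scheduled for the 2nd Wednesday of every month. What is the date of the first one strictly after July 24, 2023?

July 2023 starts on a Saturday; its first Wednesday is the 5th, so the 2nd Wednesday is the 12th — July 12, 2023.
That is not after July 24, 2023, so look at August 2023.
August 2023 starts on a Tuesday; its first Wednesday is the 2nd, so the 2nd Wednesday is the 9th — August 9, 2023.

August 9, 2023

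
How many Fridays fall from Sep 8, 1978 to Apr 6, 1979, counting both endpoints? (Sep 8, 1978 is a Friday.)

Sep 8, 1978 is a Friday; the first Friday on or after it is Sep 8, 1978.
From Sep 8, 1978 to Apr 6, 1979: 22 + 31 + 30 + 31 + 31 + 28 + 31 + 6 = 210 days (rest of Sep, Oct, Nov, Dec, Jan, Feb, Mar, Apr).
210 ÷ 7 = 30 full weeks with remainder 0, so 30 more Fridays after the first → 31.

31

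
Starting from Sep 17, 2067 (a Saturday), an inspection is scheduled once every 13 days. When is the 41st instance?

Feb 18, 2069

The 41st occurrence is 40 intervals after the first: 40 × 13 = 520 days after Sep 17, 2067.
Sep has 30 days — 13 days to the end of Sep leaves 507.
From end of Sep to end of 2067 is 92 days (415 left).
2068 has 366 days (49 left).
Jan has 31 days (18 left).
18 days into Feb → Feb 18, 2069.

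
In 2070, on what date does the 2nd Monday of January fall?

January 2070 begins on a Wednesday, so the first Monday is January 6 (5 days later).
The 2nd Monday is 1 weeks later: 6 + 7 = 13.

2070-01-13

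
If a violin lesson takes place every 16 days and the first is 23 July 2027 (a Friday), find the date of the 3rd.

The 3rd occurrence is 2 intervals after the first: 2 × 16 = 32 days after 23 July 2027.
July has 31 days — 8 days to the end of July leaves 24.
24 days into August → 24 August 2027.

24 August 2027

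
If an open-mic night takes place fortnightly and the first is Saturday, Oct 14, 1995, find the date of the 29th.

Nov 9, 1996

The 29th occurrence is 28 intervals after the first: 28 × 14 = 392 days after Oct 14, 1995.
Oct has 31 days — 17 days to the end of Oct leaves 375.
Nov has 30 days (345 left).
Dec has 31 days (314 left).
Jan has 31 days (283 left).
Feb has 29 days (254 left).
Mar has 31 days (223 left).
Apr has 30 days (193 left).
May has 31 days (162 left).
Jun has 30 days (132 left).
Jul has 31 days (101 left).
Aug has 31 days (70 left).
Sep has 30 days (40 left).
Oct has 31 days (9 left).
9 days into Nov → Nov 9, 1996.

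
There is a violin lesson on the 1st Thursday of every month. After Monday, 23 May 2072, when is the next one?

2 June 2072

May 2072 starts on a Sunday, so its 1st Thursday is 5 May 2072 (4 days in).
That is not after 23 May 2072, so look at June 2072.
June 2072 starts on a Wednesday, so its 1st Thursday is 2 June 2072 (1 day in).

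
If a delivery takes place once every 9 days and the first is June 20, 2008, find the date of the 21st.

The 21st occurrence is 20 intervals after the first: 20 × 9 = 180 days after June 20, 2008.
June has 30 days — 10 days to the end of June leaves 170.
July has 31 days (139 left).
August has 31 days (108 left).
September has 30 days (78 left).
October has 31 days (47 left).
November has 30 days (17 left).
17 days into December → December 17, 2008.

December 17, 2008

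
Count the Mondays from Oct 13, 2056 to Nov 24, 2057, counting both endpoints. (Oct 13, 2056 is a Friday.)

58

Oct 13, 2056 is a Friday; the first Monday on or after it is Oct 16, 2056 (3 days later).
From Oct 16, 2056 to Nov 24, 2057: 76 + 328 = 404 days (rest of 2056, to Nov 24, 2057 in 2057).
404 ÷ 7 = 57 full weeks with remainder 5, so 57 more Mondays after the first → 58.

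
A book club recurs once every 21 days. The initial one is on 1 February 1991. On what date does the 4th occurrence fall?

The 4th occurrence is 3 intervals after the first: 3 × 21 = 63 days after 1 February 1991.
February has 28 days — 27 days to the end of February leaves 36.
March has 31 days (5 left).
5 days into April → 5 April 1991.

5 April 1991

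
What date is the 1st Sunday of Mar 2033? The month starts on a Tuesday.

Mar 6, 2033

Mar 2033 begins on a Tuesday, so the first Sunday is Mar 6 (5 days later).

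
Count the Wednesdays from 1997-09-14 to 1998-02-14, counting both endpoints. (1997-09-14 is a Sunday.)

22

1997-09-14 is a Sunday; the first Wednesday on or after it is 1997-09-17 (3 days later).
From 1997-09-17 to 1998-02-14: 13 + 31 + 30 + 31 + 31 + 14 = 150 days (rest of September, October, November, December, January, February).
150 ÷ 7 = 21 full weeks with remainder 3, so 21 more Wednesdays after the first → 22.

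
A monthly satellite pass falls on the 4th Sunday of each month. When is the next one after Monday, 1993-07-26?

1993-08-22

July 1993 starts on a Thursday; its first Sunday is the 4th, so the 4th Sunday is the 25th — 1993-07-25.
That is not after 1993-07-26, so look at August 1993.
August 1993 starts on a Sunday; its first Sunday is the 1st, so the 4th Sunday is the 22nd — 1993-08-22.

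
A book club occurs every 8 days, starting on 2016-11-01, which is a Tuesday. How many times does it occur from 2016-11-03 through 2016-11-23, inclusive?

Occurrences land 8·i days after 2016-11-01 for i = 0, 1, 2, …
2016-11-03 is 2 days after the start; 2 ÷ 8 = 0 remainder 2; since the remainder is 2, round up to i = 1. First occurrence in the window: #2 on 2016-11-09 (1×8 = 8 days in).
2016-11-23 is 22 days after the start; 22 ÷ 8 = 2 remainder 6. Last occurrence in the window: #3 on 2016-11-17.
Occurrences #2 through #3: 2 in total.

2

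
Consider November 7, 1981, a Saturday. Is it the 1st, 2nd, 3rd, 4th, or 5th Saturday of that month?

1st

Day 7 falls in week ⌈7/7⌉ of the month.
Days 1–7 hold the 1st Saturday, 8–14 the 2nd, 15–21 the 3rd, 22–28 the 4th, 29–31 the 5th.
7 is in the range for the 1st.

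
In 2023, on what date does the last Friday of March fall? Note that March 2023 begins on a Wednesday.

March 2023 begins on a Wednesday, so the first Friday is March 3 (2 days later).
March 2023 has 31 days. Adding weeks: 3, 10, 17, 24, 31 — the last one ≤ 31 is the 31st.

31 March 2023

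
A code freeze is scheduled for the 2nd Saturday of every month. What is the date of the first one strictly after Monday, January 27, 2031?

February 8, 2031

January 2031 starts on a Wednesday; its first Saturday is the 4th, so the 2nd Saturday is the 11th — January 11, 2031.
That is not after January 27, 2031, so look at February 2031.
February 2031 starts on a Saturday; its first Saturday is the 1st, so the 2nd Saturday is the 8th — February 8, 2031.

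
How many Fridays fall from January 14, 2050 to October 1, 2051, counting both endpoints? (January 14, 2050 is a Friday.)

January 14, 2050 is a Friday; the first Friday on or after it is January 14, 2050.
From January 14, 2050 to October 1, 2051: 351 + 274 = 625 days (rest of 2050, to October 1, 2051 in 2051).
625 ÷ 7 = 89 full weeks with remainder 2, so 89 more Fridays after the first → 90.

90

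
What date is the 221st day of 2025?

2025-08-09

January has 31 days (221 − 31 = 190 remain).
February has 28 days (190 − 28 = 162 remain).
March has 31 days (162 − 31 = 131 remain).
April has 30 days (131 − 30 = 101 remain).
May has 31 days (101 − 31 = 70 remain).
June has 30 days (70 − 30 = 40 remain).
July has 31 days (40 − 31 = 9 remain).
9 into August → August 9.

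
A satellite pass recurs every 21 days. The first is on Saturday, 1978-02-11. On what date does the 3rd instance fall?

The 3rd occurrence is 2 intervals after the first: 2 × 21 = 42 days after 1978-02-11.
February has 28 days — 17 days to the end of February leaves 25.
25 days into March → 1978-03-25.

1978-03-25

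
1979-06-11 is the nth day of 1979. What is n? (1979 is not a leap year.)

162

Days in months before June: 31 + 28 + 31 + 30 + 31 = 151.
Plus 11 days into June → day 162.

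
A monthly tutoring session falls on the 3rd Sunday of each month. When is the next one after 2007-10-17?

October 2007 starts on a Monday; its first Sunday is the 7th, so the 3rd Sunday is the 21st — 2007-10-21.
2007-10-21 is after 2007-10-17, so that is the next one.

2007-10-21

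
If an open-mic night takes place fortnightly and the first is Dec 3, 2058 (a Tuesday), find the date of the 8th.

The 8th occurrence is 7 intervals after the first: 7 × 14 = 98 days after Dec 3, 2058.
Dec has 31 days — 28 days to the end of Dec leaves 70.
Jan has 31 days (39 left).
Feb has 28 days (11 left).
11 days into Mar → Mar 11, 2059.

Mar 11, 2059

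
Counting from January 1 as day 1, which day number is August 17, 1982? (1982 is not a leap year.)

229

Days in months before August: 31 + 28 + 31 + 30 + 31 + 30 + 31 = 212.
Plus 17 days into August → day 229.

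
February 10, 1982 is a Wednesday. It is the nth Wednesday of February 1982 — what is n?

Day 10 falls in week ⌈10/7⌉ of the month.
Days 1–7 hold the 1st Wednesday, 8–14 the 2nd, 15–21 the 3rd, 22–28 the 4th, 29–31 the 5th.
10 is in the range for the 2nd.

2nd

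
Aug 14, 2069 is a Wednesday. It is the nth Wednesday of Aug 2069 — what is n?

Day 14 falls in week ⌈14/7⌉ of the month.
Days 1–7 hold the 1st Wednesday, 8–14 the 2nd, 15–21 the 3rd, 22–28 the 4th, 29–31 the 5th.
14 is in the range for the 2nd.

2nd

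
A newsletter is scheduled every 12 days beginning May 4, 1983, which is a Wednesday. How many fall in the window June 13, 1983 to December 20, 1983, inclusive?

Occurrences land 12·i days after May 4, 1983 for i = 0, 1, 2, …
June 13, 1983 is 40 days after the start; 40 ÷ 12 = 3 remainder 4; since the remainder is 4, round up to i = 4. First occurrence in the window: #5 on June 21, 1983 (4×12 = 48 days in).
December 20, 1983 is 230 days after the start; 230 ÷ 12 = 19 remainder 2. Last occurrence in the window: #20 on December 18, 1983.
Occurrences #5 through #20: 16 in total.

16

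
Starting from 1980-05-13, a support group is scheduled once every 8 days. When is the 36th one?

1981-02-17

The 36th occurrence is 35 intervals after the first: 35 × 8 = 280 days after 1980-05-13.
May has 31 days — 18 days to the end of May leaves 262.
June has 30 days (232 left).
July has 31 days (201 left).
August has 31 days (170 left).
September has 30 days (140 left).
October has 31 days (109 left).
November has 30 days (79 left).
December has 31 days (48 left).
January has 31 days (17 left).
17 days into February → 1981-02-17.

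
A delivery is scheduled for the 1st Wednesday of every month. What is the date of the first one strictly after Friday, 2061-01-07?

2061-02-02

January 2061 starts on a Saturday, so its 1st Wednesday is 2061-01-05 (4 days in).
That is not after 2061-01-07, so look at February 2061.
February 2061 starts on a Tuesday, so its 1st Wednesday is 2061-02-02 (1 day in).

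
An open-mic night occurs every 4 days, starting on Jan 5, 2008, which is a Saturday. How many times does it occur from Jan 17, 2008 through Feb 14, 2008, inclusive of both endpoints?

Occurrences land 4·i days after Jan 5, 2008 for i = 0, 1, 2, …
Jan 17, 2008 is 12 days after the start; 12 ÷ 4 = 3 remainder 0. First occurrence in the window: #4 on Jan 17, 2008 (3×4 = 12 days in).
Feb 14, 2008 is 40 days after the start; 40 ÷ 4 = 10 remainder 0. Last occurrence in the window: #11 on Feb 14, 2008.
Occurrences #4 through #11: 8 in total.

8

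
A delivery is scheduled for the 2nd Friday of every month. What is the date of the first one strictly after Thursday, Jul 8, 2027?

Jul 9, 2027

Jul 2027 starts on a Thursday; its first Friday is the 2nd, so the 2nd Friday is the 9th — Jul 9, 2027.
Jul 9, 2027 is after Jul 8, 2027, so that is the next one.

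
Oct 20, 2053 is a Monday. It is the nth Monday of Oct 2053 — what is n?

Day 20 falls in week ⌈20/7⌉ of the month.
Days 1–7 hold the 1st Monday, 8–14 the 2nd, 15–21 the 3rd, 22–28 the 4th, 29–31 the 5th.
20 is in the range for the 3rd.

3rd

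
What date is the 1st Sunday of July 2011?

The first Sunday of July 2011 is July 3.

July 3, 2011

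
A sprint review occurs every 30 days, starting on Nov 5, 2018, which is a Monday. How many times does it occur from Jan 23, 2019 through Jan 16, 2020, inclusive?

Occurrences land 30·i days after Nov 5, 2018 for i = 0, 1, 2, …
Jan 23, 2019 is 79 days after the start; 79 ÷ 30 = 2 remainder 19; since the remainder is 19, round up to i = 3. First occurrence in the window: #4 on Feb 3, 2019 (3×30 = 90 days in).
Jan 16, 2020 is 437 days after the start; 437 ÷ 30 = 14 remainder 17. Last occurrence in the window: #15 on Dec 30, 2019.
Occurrences #4 through #15: 12 in total.

12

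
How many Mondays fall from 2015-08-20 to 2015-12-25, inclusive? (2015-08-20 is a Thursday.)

18

2015-08-20 is a Thursday; the first Monday on or after it is 2015-08-24 (4 days later).
From 2015-08-24 to 2015-12-25: 7 + 30 + 31 + 30 + 25 = 123 days (rest of August, September, October, November, December).
123 ÷ 7 = 17 full weeks with remainder 4, so 17 more Mondays after the first → 18.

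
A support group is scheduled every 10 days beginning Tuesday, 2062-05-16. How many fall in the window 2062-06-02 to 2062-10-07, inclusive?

Occurrences land 10·i days after 2062-05-16 for i = 0, 1, 2, …
2062-06-02 is 17 days after the start; 17 ÷ 10 = 1 remainder 7; since the remainder is 7, round up to i = 2. First occurrence in the window: #3 on 2062-06-05 (2×10 = 20 days in).
2062-10-07 is 144 days after the start; 144 ÷ 10 = 14 remainder 4. Last occurrence in the window: #15 on 2062-10-03.
Occurrences #3 through #15: 13 in total.

13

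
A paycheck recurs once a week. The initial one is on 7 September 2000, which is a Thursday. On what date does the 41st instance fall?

14 June 2001

The 41st occurrence is 40 intervals after the first: 40 × 7 = 280 days after 7 September 2000.
September has 30 days — 23 days to the end of September leaves 257.
October has 31 days (226 left).
November has 30 days (196 left).
December has 31 days (165 left).
January has 31 days (134 left).
February has 28 days (106 left).
March has 31 days (75 left).
April has 30 days (45 left).
May has 31 days (14 left).
14 days into June → 14 June 2001.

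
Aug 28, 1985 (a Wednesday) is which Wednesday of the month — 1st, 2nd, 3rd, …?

Day 28 falls in week ⌈28/7⌉ of the month.
Days 1–7 hold the 1st Wednesday, 8–14 the 2nd, 15–21 the 3rd, 22–28 the 4th, 29–31 the 5th.
28 is in the range for the 4th.

4th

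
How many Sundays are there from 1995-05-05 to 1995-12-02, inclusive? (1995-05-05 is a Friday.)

30

1995-05-05 is a Friday; the first Sunday on or after it is 1995-05-07 (2 days later).
From 1995-05-07 to 1995-12-02: 24 + 30 + 31 + 31 + 30 + 31 + 30 + 2 = 209 days (rest of May, June, July, August, September, October, November, December).
209 ÷ 7 = 29 full weeks with remainder 6, so 29 more Sundays after the first → 30.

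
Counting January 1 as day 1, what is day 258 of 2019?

January has 31 days (258 − 31 = 227 remain).
February has 28 days (227 − 28 = 199 remain).
March has 31 days (199 − 31 = 168 remain).
April has 30 days (168 − 30 = 138 remain).
May has 31 days (138 − 31 = 107 remain).
June has 30 days (107 − 30 = 77 remain).
July has 31 days (77 − 31 = 46 remain).
August has 31 days (46 − 31 = 15 remain).
15 into September → September 15.

15 September 2019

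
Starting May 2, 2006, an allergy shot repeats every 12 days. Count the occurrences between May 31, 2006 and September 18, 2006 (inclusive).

9

Occurrences land 12·i days after May 2, 2006 for i = 0, 1, 2, …
May 31, 2006 is 29 days after the start; 29 ÷ 12 = 2 remainder 5; since the remainder is 5, round up to i = 3. First occurrence in the window: #4 on June 7, 2006 (3×12 = 36 days in).
September 18, 2006 is 139 days after the start; 139 ÷ 12 = 11 remainder 7. Last occurrence in the window: #12 on September 11, 2006.
Occurrences #4 through #12: 9 in total.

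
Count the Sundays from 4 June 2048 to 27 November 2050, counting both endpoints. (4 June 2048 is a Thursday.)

130

4 June 2048 is a Thursday; the first Sunday on or after it is 7 June 2048 (3 days later).
From 7 June 2048 to 27 November 2050: 207 + 365 + 331 = 903 days (rest of 2048, 2049, to 27 November 2050 in 2050).
903 ÷ 7 = 129 full weeks with remainder 0, so 129 more Sundays after the first → 130.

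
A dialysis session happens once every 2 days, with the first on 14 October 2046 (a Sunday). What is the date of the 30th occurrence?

The 30th occurrence is 29 intervals after the first: 29 × 2 = 58 days after 14 October 2046.
October has 31 days — 17 days to the end of October leaves 41.
November has 30 days (11 left).
11 days into December → 11 December 2046.

11 December 2046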